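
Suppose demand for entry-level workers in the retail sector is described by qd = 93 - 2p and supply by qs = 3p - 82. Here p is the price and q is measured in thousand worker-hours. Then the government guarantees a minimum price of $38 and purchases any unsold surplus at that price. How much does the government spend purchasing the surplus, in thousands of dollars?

570

Without the control the market clears where 93 - 2p = 3p - 82, i.e. p* = 35 and q* = 23.
Since 38 > 35, the floor is binding.
At p = 38: qd = 93 - 2·38 = 17 and qs = 3·38 - 82 = 32.
Surplus = qs - qd = 15.
Government expenditure = surplus × support price = 15 × 38 = 570.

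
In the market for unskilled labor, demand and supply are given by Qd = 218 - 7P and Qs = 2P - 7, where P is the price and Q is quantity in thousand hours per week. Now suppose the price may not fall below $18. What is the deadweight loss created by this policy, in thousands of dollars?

Equilibrium: 218 - 7P = 2P - 7, so 225 = 9P and P* = 25, Q* = 43.
The floor of 18 is below the equilibrium price 25, so it is not binding; the market clears at P* = 25, Q* = 43.
Since the control does not bind, no trades are prevented and deadweight loss is zero.

0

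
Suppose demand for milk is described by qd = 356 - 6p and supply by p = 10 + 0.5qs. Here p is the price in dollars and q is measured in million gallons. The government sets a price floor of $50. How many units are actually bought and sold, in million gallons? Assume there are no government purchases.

Rearranging supply gives qs = 2p - 20. In a free market, 356 - 6p = 2p - 20 gives the equilibrium p* = 47, q* = 74.
Because the floor (50) lies above the market-clearing price, it is binding.
At p = 50: qd = 356 - 6·50 = 56 and qs = 2·50 - 20 = 80.
The quantity actually transacted is the short side, demand: 56.

56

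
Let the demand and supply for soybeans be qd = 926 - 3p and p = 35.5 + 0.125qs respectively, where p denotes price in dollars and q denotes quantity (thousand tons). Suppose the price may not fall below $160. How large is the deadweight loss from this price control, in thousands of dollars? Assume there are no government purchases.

Rearranging supply gives qs = 8p - 284. Without the control the market clears where 926 - 3p = 8p - 284, i.e. p* = 110 and q* = 596.
Because the floor (160) lies above the market-clearing price, it is binding.
At p = 160: qd = 926 - 3·160 = 446 and qs = 8·160 - 284 = 996.
Quantity traded falls to 446. At q = 446 the demand price is (926 - 446)/3 = 160 and the supply price is (284 + 446)/8 = 91.25.
Deadweight loss = ½ · (160 - 91.25) · (596 - 446) = ½ · 68.75 · 150 = 5156.25.

5156.25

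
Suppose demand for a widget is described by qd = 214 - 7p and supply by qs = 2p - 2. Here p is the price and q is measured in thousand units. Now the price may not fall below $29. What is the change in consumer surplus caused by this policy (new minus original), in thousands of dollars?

-142.5

Setting quantity demanded equal to quantity supplied, 214 - 7p = 2p - 2, gives p* = 24 and q* = 46.
Because the floor (29) lies above the market-clearing price, it is binding.
At p = 29: qd = 214 - 7·29 = 11 and qs = 2·29 - 2 = 56.
Consumer surplus without the control is ½ · (214/7 - 24) · 46 = 1058/7.
With the floor, consumers buy 11 units at 29, so CS = ½ · (214/7 - 29) · 11 = 121/14.
Change in consumer surplus = 121/14 - 1058/7 = -142.5.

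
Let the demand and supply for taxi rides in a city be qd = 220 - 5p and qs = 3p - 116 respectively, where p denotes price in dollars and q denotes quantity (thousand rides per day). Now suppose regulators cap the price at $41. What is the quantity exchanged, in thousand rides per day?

In a free market, 220 - 5p = 3p - 116 gives the equilibrium p* = 42, q* = 10.
Since 41 < 42, the ceiling is binding.
At p = 41: qd = 220 - 5·41 = 15 and qs = 3·41 - 116 = 7.
The quantity actually transacted is the short side, supply: 7.

7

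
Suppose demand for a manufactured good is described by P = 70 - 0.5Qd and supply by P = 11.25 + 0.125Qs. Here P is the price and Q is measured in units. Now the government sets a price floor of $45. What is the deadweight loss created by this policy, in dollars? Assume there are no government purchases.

605

Rearranging demand gives Qd = 140 - 2P; rearranging supply gives Qs = 8P - 90. Setting quantity demanded equal to quantity supplied, 140 - 2P = 8P - 90, gives P* = 23 and Q* = 94.
Because the floor (45) lies above the market-clearing price, it is binding.
At P = 45: Qd = 140 - 2·45 = 50 and Qs = 8·45 - 90 = 270.
Quantity traded falls to 50. At Q = 50 the demand price is (140 - 50)/2 = 45 and the supply price is (90 + 50)/8 = 17.5.
Deadweight loss = ½ · (45 - 17.5) · (94 - 50) = ½ · 27.5 · 44 = 605.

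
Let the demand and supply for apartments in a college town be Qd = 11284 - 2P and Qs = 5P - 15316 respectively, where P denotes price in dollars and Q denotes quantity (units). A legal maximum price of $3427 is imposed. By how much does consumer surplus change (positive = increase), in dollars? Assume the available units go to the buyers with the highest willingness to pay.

-191069.25

Equilibrium: 11284 - 2P = 5P - 15316, so 26600 = 7P and P* = 3800, Q* = 3684.
The ceiling of 3427 is below the equilibrium price 3800, so it binds.
At P = 3427: Qd = 11284 - 2·3427 = 4430 and Qs = 5·3427 - 15316 = 1819.
Consumer surplus without the control is ½ · (5642 - 3800) · 3684 = 3392964.
With the ceiling, 1819 units are sold at 3427 (assume they go to the highest-value buyers). The demand price at Q = 1819 is 4732.5, so CS = ½ · [(5642 - 3427) + (4732.5 - 3427)] · 1819 = 3201894.75.
Change in consumer surplus = 3201894.75 - 3392964 = -191069.25.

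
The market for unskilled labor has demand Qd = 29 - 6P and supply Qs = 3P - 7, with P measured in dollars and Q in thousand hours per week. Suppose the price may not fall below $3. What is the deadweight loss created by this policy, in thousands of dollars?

Without the control the market clears where 29 - 6P = 3P - 7, i.e. P* = 4 and Q* = 5.
The floor of 3 is below the equilibrium price 4, so it is not binding; the market clears at P* = 4, Q* = 5.
Since the control does not bind, no trades are prevented and deadweight loss is zero.

0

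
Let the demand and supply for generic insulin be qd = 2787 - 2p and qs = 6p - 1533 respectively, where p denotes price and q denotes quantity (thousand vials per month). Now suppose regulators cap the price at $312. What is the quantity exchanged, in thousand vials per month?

Equilibrium: 2787 - 2p = 6p - 1533, so 4320 = 8p and p* = 540, q* = 1707.
Since 312 < 540, the ceiling is binding.
At p = 312: qd = 2787 - 2·312 = 2163 and qs = 6·312 - 1533 = 339.
The quantity actually transacted is the short side, supply: 339.

339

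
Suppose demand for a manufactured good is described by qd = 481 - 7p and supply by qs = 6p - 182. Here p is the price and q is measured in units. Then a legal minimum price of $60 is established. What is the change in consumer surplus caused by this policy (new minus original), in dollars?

In a free market, 481 - 7p = 6p - 182 gives the equilibrium p* = 51, q* = 124.
The floor of 60 is above the equilibrium price 51, so it binds.
At p = 60: qd = 481 - 7·60 = 61 and qs = 6·60 - 182 = 178.
Consumer surplus without the control is ½ · (481/7 - 51) · 124 = 7688/7.
With the floor, consumers buy 61 units at 60, so CS = ½ · (481/7 - 60) · 61 = 3721/14.
Change in consumer surplus = 3721/14 - 7688/7 = -832.5.

-832.5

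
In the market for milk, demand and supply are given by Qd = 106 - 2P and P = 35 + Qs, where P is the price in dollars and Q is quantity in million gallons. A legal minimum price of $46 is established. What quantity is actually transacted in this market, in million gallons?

12

Rearranging supply gives Qs = P - 35. Setting quantity demanded equal to quantity supplied, 106 - 2P = P - 35, gives P* = 47 and Q* = 12.
Since 46 is below P* = 47, the floor does not bind and the free-market outcome prevails.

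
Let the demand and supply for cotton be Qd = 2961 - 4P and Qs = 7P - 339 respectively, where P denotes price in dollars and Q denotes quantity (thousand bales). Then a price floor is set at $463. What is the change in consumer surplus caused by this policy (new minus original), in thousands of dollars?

Setting quantity demanded equal to quantity supplied, 2961 - 4P = 7P - 339, gives P* = 300 and Q* = 1761.
Because the floor (463) lies above the market-clearing price, it is binding.
At P = 463: Qd = 2961 - 4·463 = 1109 and Qs = 7·463 - 339 = 2902.
Consumer surplus without the control is ½ · (740.25 - 300) · 1761 = 387640.125.
With the floor, consumers buy 1109 units at 463, so CS = ½ · (740.25 - 463) · 1109 = 153735.125.
Change in consumer surplus = 153735.125 - 387640.125 = -233905.

-233905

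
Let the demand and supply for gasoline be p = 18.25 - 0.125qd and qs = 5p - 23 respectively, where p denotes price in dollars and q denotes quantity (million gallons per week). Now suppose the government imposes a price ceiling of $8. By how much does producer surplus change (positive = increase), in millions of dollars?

-147.5

Rearranging demand gives qd = 146 - 8p. Equilibrium: 146 - 8p = 5p - 23, so 169 = 13p and p* = 13, q* = 42.
Because the ceiling (8) lies below the market-clearing price, it is binding.
At p = 8: qd = 146 - 8·8 = 82 and qs = 5·8 - 23 = 17.
Producer surplus without the control is ½ · (13 - 4.6) · 42 = 176.4.
With the ceiling, producers sell 17 units at 8, so PS = ½ · (8 - 4.6) · 17 = 28.9.
Change in producer surplus = 28.9 - 176.4 = -147.5.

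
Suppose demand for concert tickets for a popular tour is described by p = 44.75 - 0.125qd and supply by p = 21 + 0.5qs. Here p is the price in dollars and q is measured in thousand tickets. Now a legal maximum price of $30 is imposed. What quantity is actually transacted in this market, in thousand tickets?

18

Rearranging demand gives qd = 358 - 8p; rearranging supply gives qs = 2p - 42. In a free market, 358 - 8p = 2p - 42 gives the equilibrium p* = 40, q* = 38.
Because the ceiling (30) lies below the market-clearing price, it is binding.
At p = 30: qd = 358 - 8·30 = 118 and qs = 2·30 - 42 = 18.
The quantity actually transacted is the short side, supply: 18.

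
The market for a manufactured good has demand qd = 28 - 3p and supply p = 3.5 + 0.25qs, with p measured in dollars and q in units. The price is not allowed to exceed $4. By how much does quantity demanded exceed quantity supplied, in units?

14

Rearranging supply gives qs = 4p - 14. Setting quantity demanded equal to quantity supplied, 28 - 3p = 4p - 14, gives p* = 6 and q* = 10.
Because the ceiling (4) lies below the market-clearing price, it is binding.
At p = 4: qd = 28 - 3·4 = 16 and qs = 4·4 - 14 = 2.
Shortage = qd - qs = 16 - 2 = 14.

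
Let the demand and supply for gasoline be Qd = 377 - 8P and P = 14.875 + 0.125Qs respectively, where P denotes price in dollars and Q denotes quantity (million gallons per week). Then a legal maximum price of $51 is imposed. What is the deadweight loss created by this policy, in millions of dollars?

0

Rearranging supply gives Qs = 8P - 119. Setting quantity demanded equal to quantity supplied, 377 - 8P = 8P - 119, gives P* = 31 and Q* = 129.
The ceiling of 51 is above the equilibrium price 31, so it is not binding; the market clears at P* = 31, Q* = 129.
Since the control does not bind, no trades are prevented and deadweight loss is zero.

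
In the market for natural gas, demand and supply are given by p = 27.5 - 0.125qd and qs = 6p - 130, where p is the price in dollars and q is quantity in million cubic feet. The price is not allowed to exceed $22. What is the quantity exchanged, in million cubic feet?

Rearranging demand gives qd = 220 - 8p. Setting quantity demanded equal to quantity supplied, 220 - 8p = 6p - 130, gives p* = 25 and q* = 20.
Because the ceiling (22) lies below the market-clearing price, it is binding.
At p = 22: qd = 220 - 8·22 = 44 and qs = 6·22 - 130 = 2.
The quantity actually transacted is the short side, supply: 2.

2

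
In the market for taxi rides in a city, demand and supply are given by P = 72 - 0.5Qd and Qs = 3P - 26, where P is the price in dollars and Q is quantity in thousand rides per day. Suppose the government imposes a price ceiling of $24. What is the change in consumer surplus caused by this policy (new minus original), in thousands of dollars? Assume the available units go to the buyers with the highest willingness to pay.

Rearranging demand gives Qd = 144 - 2P. Without the control the market clears where 144 - 2P = 3P - 26, i.e. P* = 34 and Q* = 76.
Because the ceiling (24) lies below the market-clearing price, it is binding.
At P = 24: Qd = 144 - 2·24 = 96 and Qs = 3·24 - 26 = 46.
Consumer surplus without the control is ½ · (72 - 34) · 76 = 1444.
With the ceiling, 46 units are sold at 24 (assume they go to the highest-value buyers). The demand price at Q = 46 is 49, so CS = ½ · [(72 - 24) + (49 - 24)] · 46 = 1679.
Change in consumer surplus = 1679 - 1444 = 235.

235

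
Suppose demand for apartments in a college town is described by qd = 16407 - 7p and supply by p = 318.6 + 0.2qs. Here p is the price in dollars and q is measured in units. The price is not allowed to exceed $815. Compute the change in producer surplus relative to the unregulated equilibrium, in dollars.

Rearranging supply gives qs = 5p - 1593. In a free market, 16407 - 7p = 5p - 1593 gives the equilibrium p* = 1500, q* = 5907.
Since 815 < 1500, the ceiling is binding.
At p = 815: qd = 16407 - 7·815 = 10702 and qs = 5·815 - 1593 = 2482.
Producer surplus without the control is ½ · (1500 - 318.6) · 5907 = 3489264.9.
With the ceiling, producers sell 2482 units at 815, so PS = ½ · (815 - 318.6) · 2482 = 616032.4.
Change in producer surplus = 616032.4 - 3489264.9 = -2873232.5.

-2873232.5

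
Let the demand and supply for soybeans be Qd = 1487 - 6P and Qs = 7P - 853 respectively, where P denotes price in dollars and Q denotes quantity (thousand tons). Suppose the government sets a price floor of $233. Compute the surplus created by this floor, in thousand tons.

In a free market, 1487 - 6P = 7P - 853 gives the equilibrium P* = 180, Q* = 407.
The floor of 233 is above the equilibrium price 180, so it binds.
At P = 233: Qd = 1487 - 6·233 = 89 and Qs = 7·233 - 853 = 778.
Surplus = Qs - Qd = 778 - 89 = 689.

689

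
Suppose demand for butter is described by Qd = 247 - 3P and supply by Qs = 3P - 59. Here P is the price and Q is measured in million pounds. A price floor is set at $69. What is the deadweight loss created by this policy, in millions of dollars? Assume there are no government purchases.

972

Equilibrium: 247 - 3P = 3P - 59, so 306 = 6P and P* = 51, Q* = 94.
Since 69 > 51, the floor is binding.
At P = 69: Qd = 247 - 3·69 = 40 and Qs = 3·69 - 59 = 148.
Quantity traded falls to 40. At Q = 40 the demand price is (247 - 40)/3 = 69 and the supply price is (59 + 40)/3 = 33.
Deadweight loss = ½ · (69 - 33) · (94 - 40) = ½ · 36 · 54 = 972.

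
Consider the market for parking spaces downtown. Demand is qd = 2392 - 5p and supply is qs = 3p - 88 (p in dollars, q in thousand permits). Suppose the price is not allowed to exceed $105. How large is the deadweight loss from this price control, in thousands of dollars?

100860

In a free market, 2392 - 5p = 3p - 88 gives the equilibrium p* = 310, q* = 842.
The ceiling of 105 is below the equilibrium price 310, so it binds.
At p = 105: qd = 2392 - 5·105 = 1867 and qs = 3·105 - 88 = 227.
Quantity traded falls to 227. At q = 227 the demand price is (2392 - 227)/5 = 433 and the supply price is (88 + 227)/3 = 105.
Deadweight loss = ½ · (433 - 105) · (842 - 227) = ½ · 328 · 615 = 100860.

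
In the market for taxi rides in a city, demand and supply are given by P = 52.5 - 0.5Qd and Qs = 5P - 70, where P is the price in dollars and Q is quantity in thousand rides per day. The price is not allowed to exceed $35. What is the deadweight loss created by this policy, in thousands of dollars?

0

Rearranging demand gives Qd = 105 - 2P. In a free market, 105 - 2P = 5P - 70 gives the equilibrium P* = 25, Q* = 55.
Since 35 is above P* = 25, the ceiling does not bind and the free-market outcome prevails.
Since the control does not bind, no trades are prevented and deadweight loss is zero.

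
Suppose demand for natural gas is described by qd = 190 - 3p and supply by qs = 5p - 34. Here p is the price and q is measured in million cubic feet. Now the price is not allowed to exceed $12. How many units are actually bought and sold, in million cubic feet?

26

In a free market, 190 - 3p = 5p - 34 gives the equilibrium p* = 28, q* = 106.
Since 12 < 28, the ceiling is binding.
At p = 12: qd = 190 - 3·12 = 154 and qs = 5·12 - 34 = 26.
The quantity actually transacted is the short side, supply: 26.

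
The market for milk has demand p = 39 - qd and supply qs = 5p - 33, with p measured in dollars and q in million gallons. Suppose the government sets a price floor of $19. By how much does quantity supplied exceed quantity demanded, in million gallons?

Rearranging demand gives qd = 39 - p. In a free market, 39 - p = 5p - 33 gives the equilibrium p* = 12, q* = 27.
Because the floor (19) lies above the market-clearing price, it is binding.
At p = 19: qd = 39 - 19 = 20 and qs = 5·19 - 33 = 62.
Surplus = qs - qd = 62 - 20 = 42.

42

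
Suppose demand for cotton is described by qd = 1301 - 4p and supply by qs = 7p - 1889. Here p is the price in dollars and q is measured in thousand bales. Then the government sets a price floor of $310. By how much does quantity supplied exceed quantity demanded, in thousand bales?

Without the control the market clears where 1301 - 4p = 7p - 1889, i.e. p* = 290 and q* = 141.
The floor of 310 is above the equilibrium price 290, so it binds.
At p = 310: qd = 1301 - 4·310 = 61 and qs = 7·310 - 1889 = 281.
Surplus = qs - qd = 281 - 61 = 220.

220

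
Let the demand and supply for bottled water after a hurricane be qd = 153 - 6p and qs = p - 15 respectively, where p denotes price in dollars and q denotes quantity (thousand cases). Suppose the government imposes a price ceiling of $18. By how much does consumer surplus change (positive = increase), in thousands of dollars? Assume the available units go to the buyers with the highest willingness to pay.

15

Without the control the market clears where 153 - 6p = p - 15, i.e. p* = 24 and q* = 9.
Because the ceiling (18) lies below the market-clearing price, it is binding.
At p = 18: qd = 153 - 6·18 = 45 and qs = 18 - 15 = 3.
Consumer surplus without the control is ½ · (25.5 - 24) · 9 = 6.75.
With the ceiling, 3 units are sold at 18 (assume they go to the highest-value buyers). The demand price at q = 3 is 25, so CS = ½ · [(25.5 - 18) + (25 - 18)] · 3 = 21.75.
Change in consumer surplus = 21.75 - 6.75 = 15.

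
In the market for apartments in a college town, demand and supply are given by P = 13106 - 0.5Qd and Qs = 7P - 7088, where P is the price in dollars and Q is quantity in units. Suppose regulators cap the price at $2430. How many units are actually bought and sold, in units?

Rearranging demand gives Qd = 26212 - 2P. Equilibrium: 26212 - 2P = 7P - 7088, so 33300 = 9P and P* = 3700, Q* = 18812.
Because the ceiling (2430) lies below the market-clearing price, it is binding.
At P = 2430: Qd = 26212 - 2·2430 = 21352 and Qs = 7·2430 - 7088 = 9922.
The quantity actually transacted is the short side, supply: 9922.

9922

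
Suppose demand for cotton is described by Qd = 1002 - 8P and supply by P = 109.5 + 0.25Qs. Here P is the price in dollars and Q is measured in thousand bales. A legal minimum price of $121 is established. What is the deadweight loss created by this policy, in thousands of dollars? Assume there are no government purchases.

12

Rearranging supply gives Qs = 4P - 438. Setting quantity demanded equal to quantity supplied, 1002 - 8P = 4P - 438, gives P* = 120 and Q* = 42.
Because the floor (121) lies above the market-clearing price, it is binding.
At P = 121: Qd = 1002 - 8·121 = 34 and Qs = 4·121 - 438 = 46.
Quantity traded falls to 34. At Q = 34 the demand price is (1002 - 34)/8 = 121 and the supply price is (438 + 34)/4 = 118.
Deadweight loss = ½ · (121 - 118) · (42 - 34) = ½ · 3 · 8 = 12.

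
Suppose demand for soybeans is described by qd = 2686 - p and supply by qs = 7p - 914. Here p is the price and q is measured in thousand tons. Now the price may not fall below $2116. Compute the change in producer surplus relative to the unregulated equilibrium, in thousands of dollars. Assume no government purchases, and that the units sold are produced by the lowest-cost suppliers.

In a free market, 2686 - p = 7p - 914 gives the equilibrium p* = 450, q* = 2236.
Since 2116 > 450, the floor is binding.
At p = 2116: qd = 2686 - 2116 = 570 and qs = 7·2116 - 914 = 13898.
Producer surplus without the control is ½ · (450 - 914/7) · 2236 = 2499848/7.
With the floor, 570 units are sold at 2116. The supply price at q = 570 is 212, so PS = ½ · [(2116 - 914/7) + (2116 - 212)] · 570 = 7759410/7.
Change in producer surplus = 7759410/7 - 2499848/7 = 751366.

751366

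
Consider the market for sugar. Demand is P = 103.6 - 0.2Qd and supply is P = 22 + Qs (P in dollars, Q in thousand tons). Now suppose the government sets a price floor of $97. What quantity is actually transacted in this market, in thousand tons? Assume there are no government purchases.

33

Rearranging demand gives Qd = 518 - 5P; rearranging supply gives Qs = P - 22. Equilibrium: 518 - 5P = P - 22, so 540 = 6P and P* = 90, Q* = 68.
Because the floor (97) lies above the market-clearing price, it is binding.
At P = 97: Qd = 518 - 5·97 = 33 and Qs = 97 - 22 = 75.
The quantity actually transacted is the short side, demand: 33.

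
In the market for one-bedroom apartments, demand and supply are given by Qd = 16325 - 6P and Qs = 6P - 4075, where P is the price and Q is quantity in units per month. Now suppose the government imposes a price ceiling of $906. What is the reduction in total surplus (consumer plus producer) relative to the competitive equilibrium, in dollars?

3782616

In a free market, 16325 - 6P = 6P - 4075 gives the equilibrium P* = 1700, Q* = 6125.
Since 906 < 1700, the ceiling is binding.
At P = 906: Qd = 16325 - 6·906 = 10889 and Qs = 6·906 - 4075 = 1361.
Quantity traded falls to 1361. At Q = 1361 the demand price is (16325 - 1361)/6 = 2494 and the supply price is (4075 + 1361)/6 = 906.
Deadweight loss = ½ · (2494 - 906) · (6125 - 1361) = ½ · 1588 · 4764 = 3782616.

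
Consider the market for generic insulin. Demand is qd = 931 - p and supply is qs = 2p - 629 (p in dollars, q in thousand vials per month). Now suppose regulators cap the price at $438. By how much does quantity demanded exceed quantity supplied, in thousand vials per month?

Without the control the market clears where 931 - p = 2p - 629, i.e. p* = 520 and q* = 411.
Since 438 < 520, the ceiling is binding.
At p = 438: qd = 931 - 438 = 493 and qs = 2·438 - 629 = 247.
Shortage = qd - qs = 493 - 247 = 246.

246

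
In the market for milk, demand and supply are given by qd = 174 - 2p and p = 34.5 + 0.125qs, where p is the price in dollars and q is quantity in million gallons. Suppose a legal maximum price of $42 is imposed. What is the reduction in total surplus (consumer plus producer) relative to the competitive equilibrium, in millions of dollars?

Rearranging supply gives qs = 8p - 276. Setting quantity demanded equal to quantity supplied, 174 - 2p = 8p - 276, gives p* = 45 and q* = 84.
Since 42 < 45, the ceiling is binding.
At p = 42: qd = 174 - 2·42 = 90 and qs = 8·42 - 276 = 60.
Quantity traded falls to 60. At q = 60 the demand price is (174 - 60)/2 = 57 and the supply price is (276 + 60)/8 = 42.
Deadweight loss = ½ · (57 - 42) · (84 - 60) = ½ · 15 · 24 = 180.

180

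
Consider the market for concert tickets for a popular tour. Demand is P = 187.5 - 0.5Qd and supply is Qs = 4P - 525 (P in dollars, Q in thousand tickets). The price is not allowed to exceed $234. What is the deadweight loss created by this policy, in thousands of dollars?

Rearranging demand gives Qd = 375 - 2P. Without the control the market clears where 375 - 2P = 4P - 525, i.e. P* = 150 and Q* = 75.
Since 234 is above P* = 150, the ceiling does not bind and the free-market outcome prevails.
Since the control does not bind, no trades are prevented and deadweight loss is zero.

0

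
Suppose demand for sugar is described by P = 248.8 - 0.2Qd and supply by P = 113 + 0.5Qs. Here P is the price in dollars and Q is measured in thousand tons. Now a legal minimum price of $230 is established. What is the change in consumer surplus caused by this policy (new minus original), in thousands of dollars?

Rearranging demand gives Qd = 1244 - 5P; rearranging supply gives Qs = 2P - 226. Setting quantity demanded equal to quantity supplied, 1244 - 5P = 2P - 226, gives P* = 210 and Q* = 194.
The floor of 230 is above the equilibrium price 210, so it binds.
At P = 230: Qd = 1244 - 5·230 = 94 and Qs = 2·230 - 226 = 234.
Consumer surplus without the control is ½ · (248.8 - 210) · 194 = 3763.6.
With the floor, consumers buy 94 units at 230, so CS = ½ · (248.8 - 230) · 94 = 883.6.
Change in consumer surplus = 883.6 - 3763.6 = -2880.

-2880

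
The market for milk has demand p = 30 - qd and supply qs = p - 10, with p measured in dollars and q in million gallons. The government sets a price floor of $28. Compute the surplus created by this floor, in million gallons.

Rearranging demand gives qd = 30 - p. Equilibrium: 30 - p = p - 10, so 40 = 2p and p* = 20, q* = 10.
Because the floor (28) lies above the market-clearing price, it is binding.
At p = 28: qd = 30 - 28 = 2 and qs = 28 - 10 = 18.
Surplus = qs - qd = 18 - 2 = 16.

16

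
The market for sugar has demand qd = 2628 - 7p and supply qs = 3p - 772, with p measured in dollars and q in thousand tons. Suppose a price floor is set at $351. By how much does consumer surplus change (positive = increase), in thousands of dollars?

In a free market, 2628 - 7p = 3p - 772 gives the equilibrium p* = 340, q* = 248.
The floor of 351 is above the equilibrium price 340, so it binds.
At p = 351: qd = 2628 - 7·351 = 171 and qs = 3·351 - 772 = 281.
Consumer surplus without the control is ½ · (2628/7 - 340) · 248 = 30752/7.
With the floor, consumers buy 171 units at 351, so CS = ½ · (2628/7 - 351) · 171 = 29241/14.
Change in consumer surplus = 29241/14 - 30752/7 = -2304.5.

-2304.5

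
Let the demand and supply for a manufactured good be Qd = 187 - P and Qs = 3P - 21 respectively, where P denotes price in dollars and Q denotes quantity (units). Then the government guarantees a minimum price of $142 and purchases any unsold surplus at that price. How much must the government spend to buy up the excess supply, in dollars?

51120

In a free market, 187 - P = 3P - 21 gives the equilibrium P* = 52, Q* = 135.
Since 142 > 52, the floor is binding.
At P = 142: Qd = 187 - 142 = 45 and Qs = 3·142 - 21 = 405.
Surplus = Qs - Qd = 360.
Government expenditure = surplus × support price = 360 × 142 = 51120.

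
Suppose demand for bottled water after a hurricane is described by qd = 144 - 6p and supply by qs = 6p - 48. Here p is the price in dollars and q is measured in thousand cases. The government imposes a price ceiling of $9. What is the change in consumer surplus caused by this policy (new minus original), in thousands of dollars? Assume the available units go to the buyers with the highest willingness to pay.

In a free market, 144 - 6p = 6p - 48 gives the equilibrium p* = 16, q* = 48.
Because the ceiling (9) lies below the market-clearing price, it is binding.
At p = 9: qd = 144 - 6·9 = 90 and qs = 6·9 - 48 = 6.
Consumer surplus without the control is ½ · (24 - 16) · 48 = 192.
With the ceiling, 6 units are sold at 9 (assume they go to the highest-value buyers). The demand price at q = 6 is 23, so CS = ½ · [(24 - 9) + (23 - 9)] · 6 = 87.
Change in consumer surplus = 87 - 192 = -105.

-105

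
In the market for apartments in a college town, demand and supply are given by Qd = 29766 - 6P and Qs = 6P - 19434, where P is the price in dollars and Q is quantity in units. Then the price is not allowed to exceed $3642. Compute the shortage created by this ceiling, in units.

Equilibrium: 29766 - 6P = 6P - 19434, so 49200 = 12P and P* = 4100, Q* = 5166.
Because the ceiling (3642) lies below the market-clearing price, it is binding.
At P = 3642: Qd = 29766 - 6·3642 = 7914 and Qs = 6·3642 - 19434 = 2418.
Shortage = Qd - Qs = 7914 - 2418 = 5496.

5496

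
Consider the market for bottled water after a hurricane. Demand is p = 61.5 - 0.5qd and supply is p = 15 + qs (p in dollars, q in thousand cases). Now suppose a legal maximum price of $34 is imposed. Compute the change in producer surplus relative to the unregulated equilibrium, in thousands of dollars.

-300

Rearranging demand gives qd = 123 - 2p; rearranging supply gives qs = p - 15. Without the control the market clears where 123 - 2p = p - 15, i.e. p* = 46 and q* = 31.
Because the ceiling (34) lies below the market-clearing price, it is binding.
At p = 34: qd = 123 - 2·34 = 55 and qs = 34 - 15 = 19.
Producer surplus without the control is ½ · (46 - 15) · 31 = 480.5.
With the ceiling, producers sell 19 units at 34, so PS = ½ · (34 - 15) · 19 = 180.5.
Change in producer surplus = 180.5 - 480.5 = -300.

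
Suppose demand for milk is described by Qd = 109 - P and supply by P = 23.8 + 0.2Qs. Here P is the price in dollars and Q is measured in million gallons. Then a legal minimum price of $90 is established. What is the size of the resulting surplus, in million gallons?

312

Rearranging supply gives Qs = 5P - 119. In a free market, 109 - P = 5P - 119 gives the equilibrium P* = 38, Q* = 71.
The floor of 90 is above the equilibrium price 38, so it binds.
At P = 90: Qd = 109 - 90 = 19 and Qs = 5·90 - 119 = 331.
Surplus = Qs - Qd = 331 - 19 = 312.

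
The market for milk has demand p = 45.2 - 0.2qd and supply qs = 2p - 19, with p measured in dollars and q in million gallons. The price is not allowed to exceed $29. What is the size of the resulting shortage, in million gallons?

Rearranging demand gives qd = 226 - 5p. Equilibrium: 226 - 5p = 2p - 19, so 245 = 7p and p* = 35, q* = 51.
Since 29 < 35, the ceiling is binding.
At p = 29: qd = 226 - 5·29 = 81 and qs = 2·29 - 19 = 39.
Shortage = qd - qs = 81 - 39 = 42.

42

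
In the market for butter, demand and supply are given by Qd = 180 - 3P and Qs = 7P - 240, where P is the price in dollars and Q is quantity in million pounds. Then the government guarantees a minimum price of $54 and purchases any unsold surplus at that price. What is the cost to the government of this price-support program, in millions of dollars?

Equilibrium: 180 - 3P = 7P - 240, so 420 = 10P and P* = 42, Q* = 54.
Because the floor (54) lies above the market-clearing price, it is binding.
At P = 54: Qd = 180 - 3·54 = 18 and Qs = 7·54 - 240 = 138.
Surplus = Qs - Qd = 120.
Government expenditure = surplus × support price = 120 × 54 = 6480.

6480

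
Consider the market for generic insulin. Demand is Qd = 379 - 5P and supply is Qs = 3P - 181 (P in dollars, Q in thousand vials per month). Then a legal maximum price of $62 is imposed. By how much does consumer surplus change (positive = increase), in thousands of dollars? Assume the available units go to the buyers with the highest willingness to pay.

Setting quantity demanded equal to quantity supplied, 379 - 5P = 3P - 181, gives P* = 70 and Q* = 29.
Since 62 < 70, the ceiling is binding.
At P = 62: Qd = 379 - 5·62 = 69 and Qs = 3·62 - 181 = 5.
Consumer surplus without the control is ½ · (75.8 - 70) · 29 = 84.1.
With the ceiling, 5 units are sold at 62 (assume they go to the highest-value buyers). The demand price at Q = 5 is 74.8, so CS = ½ · [(75.8 - 62) + (74.8 - 62)] · 5 = 66.5.
Change in consumer surplus = 66.5 - 84.1 = -17.6.

-17.6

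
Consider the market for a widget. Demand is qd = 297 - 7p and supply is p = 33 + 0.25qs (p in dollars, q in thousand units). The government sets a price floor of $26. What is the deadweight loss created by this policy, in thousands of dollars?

Rearranging supply gives qs = 4p - 132. Without the control the market clears where 297 - 7p = 4p - 132, i.e. p* = 39 and q* = 24.
The floor of 26 is below the equilibrium price 39, so it is not binding; the market clears at p* = 39, q* = 24.
Since the control does not bind, no trades are prevented and deadweight loss is zero.

0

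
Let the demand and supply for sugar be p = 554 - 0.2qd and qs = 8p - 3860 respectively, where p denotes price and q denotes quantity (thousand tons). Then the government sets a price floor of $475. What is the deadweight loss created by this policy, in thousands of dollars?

Rearranging demand gives qd = 2770 - 5p. In a free market, 2770 - 5p = 8p - 3860 gives the equilibrium p* = 510, q* = 220.
Since 475 is below p* = 510, the floor does not bind and the free-market outcome prevails.
Since the control does not bind, no trades are prevented and deadweight loss is zero.

0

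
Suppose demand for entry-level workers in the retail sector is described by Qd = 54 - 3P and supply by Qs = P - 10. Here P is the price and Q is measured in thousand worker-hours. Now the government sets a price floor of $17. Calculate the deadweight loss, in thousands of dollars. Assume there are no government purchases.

6

In a free market, 54 - 3P = P - 10 gives the equilibrium P* = 16, Q* = 6.
The floor of 17 is above the equilibrium price 16, so it binds.
At P = 17: Qd = 54 - 3·17 = 3 and Qs = 17 - 10 = 7.
Quantity traded falls to 3. At Q = 3 the demand price is (54 - 3)/3 = 17 and the supply price is 10 + 3 = 13.
Deadweight loss = ½ · (17 - 13) · (6 - 3) = ½ · 4 · 3 = 6.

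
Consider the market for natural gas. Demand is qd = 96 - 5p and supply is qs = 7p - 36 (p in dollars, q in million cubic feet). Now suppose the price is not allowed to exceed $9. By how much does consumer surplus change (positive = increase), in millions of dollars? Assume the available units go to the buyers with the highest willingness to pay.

Without the control the market clears where 96 - 5p = 7p - 36, i.e. p* = 11 and q* = 41.
The ceiling of 9 is below the equilibrium price 11, so it binds.
At p = 9: qd = 96 - 5·9 = 51 and qs = 7·9 - 36 = 27.
Consumer surplus without the control is ½ · (19.2 - 11) · 41 = 168.1.
With the ceiling, 27 units are sold at 9 (assume they go to the highest-value buyers). The demand price at q = 27 is 13.8, so CS = ½ · [(19.2 - 9) + (13.8 - 9)] · 27 = 202.5.
Change in consumer surplus = 202.5 - 168.1 = 34.4.

34.4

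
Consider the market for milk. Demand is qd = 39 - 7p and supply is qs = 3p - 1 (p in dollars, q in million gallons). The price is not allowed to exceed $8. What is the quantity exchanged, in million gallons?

Setting quantity demanded equal to quantity supplied, 39 - 7p = 3p - 1, gives p* = 4 and q* = 11.
Since 8 is above p* = 4, the ceiling does not bind and the free-market outcome prevails.

11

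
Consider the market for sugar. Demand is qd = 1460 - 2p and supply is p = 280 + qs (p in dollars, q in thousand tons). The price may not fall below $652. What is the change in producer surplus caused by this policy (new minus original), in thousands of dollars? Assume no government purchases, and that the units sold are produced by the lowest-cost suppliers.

864

Rearranging supply gives qs = p - 280. Setting quantity demanded equal to quantity supplied, 1460 - 2p = p - 280, gives p* = 580 and q* = 300.
The floor of 652 is above the equilibrium price 580, so it binds.
At p = 652: qd = 1460 - 2·652 = 156 and qs = 652 - 280 = 372.
Producer surplus without the control is ½ · (580 - 280) · 300 = 45000.
With the floor, 156 units are sold at 652. The supply price at q = 156 is 436, so PS = ½ · [(652 - 280) + (652 - 436)] · 156 = 45864.
Change in producer surplus = 45864 - 45000 = 864.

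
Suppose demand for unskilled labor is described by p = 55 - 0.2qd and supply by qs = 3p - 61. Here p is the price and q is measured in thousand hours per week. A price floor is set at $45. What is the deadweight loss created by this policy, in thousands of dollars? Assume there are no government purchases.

Rearranging demand gives qd = 275 - 5p. Equilibrium: 275 - 5p = 3p - 61, so 336 = 8p and p* = 42, q* = 65.
Since 45 > 42, the floor is binding.
At p = 45: qd = 275 - 5·45 = 50 and qs = 3·45 - 61 = 74.
Quantity traded falls to 50. At q = 50 the demand price is (275 - 50)/5 = 45 and the supply price is (61 + 50)/3 = 37.
Deadweight loss = ½ · (45 - 37) · (65 - 50) = ½ · 8 · 15 = 60.

60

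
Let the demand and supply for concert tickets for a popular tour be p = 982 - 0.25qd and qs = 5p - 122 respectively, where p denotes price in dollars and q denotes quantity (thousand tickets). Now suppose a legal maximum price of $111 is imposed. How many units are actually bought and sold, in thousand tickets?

Rearranging demand gives qd = 3928 - 4p. Without the control the market clears where 3928 - 4p = 5p - 122, i.e. p* = 450 and q* = 2128.
Because the ceiling (111) lies below the market-clearing price, it is binding.
At p = 111: qd = 3928 - 4·111 = 3484 and qs = 5·111 - 122 = 433.
The quantity actually transacted is the short side, supply: 433.

433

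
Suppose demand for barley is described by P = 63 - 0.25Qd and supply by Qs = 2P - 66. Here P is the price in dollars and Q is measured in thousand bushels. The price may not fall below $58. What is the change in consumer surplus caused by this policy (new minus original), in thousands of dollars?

-150

Rearranging demand gives Qd = 252 - 4P. Equilibrium: 252 - 4P = 2P - 66, so 318 = 6P and P* = 53, Q* = 40.
Because the floor (58) lies above the market-clearing price, it is binding.
At P = 58: Qd = 252 - 4·58 = 20 and Qs = 2·58 - 66 = 50.
Consumer surplus without the control is ½ · (63 - 53) · 40 = 200.
With the floor, consumers buy 20 units at 58, so CS = ½ · (63 - 58) · 20 = 50.
Change in consumer surplus = 50 - 200 = -150.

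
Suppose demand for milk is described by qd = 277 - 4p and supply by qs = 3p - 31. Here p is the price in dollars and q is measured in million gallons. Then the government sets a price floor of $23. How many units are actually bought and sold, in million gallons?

Without the control the market clears where 277 - 4p = 3p - 31, i.e. p* = 44 and q* = 101.
Since 23 is below p* = 44, the floor does not bind and the free-market outcome prevails.

101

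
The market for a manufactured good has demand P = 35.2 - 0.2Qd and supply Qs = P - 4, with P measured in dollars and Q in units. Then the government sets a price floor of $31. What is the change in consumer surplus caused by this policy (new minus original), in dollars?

-23.5

Rearranging demand gives Qd = 176 - 5P. Without the control the market clears where 176 - 5P = P - 4, i.e. P* = 30 and Q* = 26.
Because the floor (31) lies above the market-clearing price, it is binding.
At P = 31: Qd = 176 - 5·31 = 21 and Qs = 31 - 4 = 27.
Consumer surplus without the control is ½ · (35.2 - 30) · 26 = 67.6.
With the floor, consumers buy 21 units at 31, so CS = ½ · (35.2 - 31) · 21 = 44.1.
Change in consumer surplus = 44.1 - 67.6 = -23.5.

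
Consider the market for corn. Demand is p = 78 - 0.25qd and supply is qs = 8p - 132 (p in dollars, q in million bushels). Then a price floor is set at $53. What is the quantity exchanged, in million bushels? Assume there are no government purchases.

Rearranging demand gives qd = 312 - 4p. Setting quantity demanded equal to quantity supplied, 312 - 4p = 8p - 132, gives p* = 37 and q* = 164.
Because the floor (53) lies above the market-clearing price, it is binding.
At p = 53: qd = 312 - 4·53 = 100 and qs = 8·53 - 132 = 292.
The quantity actually transacted is the short side, demand: 100.

100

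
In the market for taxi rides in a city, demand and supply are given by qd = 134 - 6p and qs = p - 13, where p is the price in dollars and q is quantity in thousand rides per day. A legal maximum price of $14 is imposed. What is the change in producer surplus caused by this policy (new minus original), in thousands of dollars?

Equilibrium: 134 - 6p = p - 13, so 147 = 7p and p* = 21, q* = 8.
Because the ceiling (14) lies below the market-clearing price, it is binding.
At p = 14: qd = 134 - 6·14 = 50 and qs = 14 - 13 = 1.
Producer surplus without the control is ½ · (21 - 13) · 8 = 32.
With the ceiling, producers sell 1 units at 14, so PS = ½ · (14 - 13) · 1 = 0.5.
Change in producer surplus = 0.5 - 32 = -31.5.

-31.5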